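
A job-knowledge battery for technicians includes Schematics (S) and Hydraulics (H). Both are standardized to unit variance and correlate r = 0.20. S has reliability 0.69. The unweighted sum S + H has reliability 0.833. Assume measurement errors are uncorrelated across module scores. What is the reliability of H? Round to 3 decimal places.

0.909

Var(S+H) = 2 + 2·0.20 = 2.400.
True-score variance = ρ_S + ρ_H + 2·0.20, so 0.833 = (0.69 + ρ_H + 0.40) / 2.400.
ρ_H = 0.833·2.400 − 0.69 − 0.40 = 0.909.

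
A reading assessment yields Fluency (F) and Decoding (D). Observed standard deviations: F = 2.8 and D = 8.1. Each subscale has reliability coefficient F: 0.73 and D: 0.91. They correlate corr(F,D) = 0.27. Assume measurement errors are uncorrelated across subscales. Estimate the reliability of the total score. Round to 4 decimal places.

0.9064

Var(F+D) = 2.8² + 8.1² + 2·[2.8·8.1·0.27] = 73.45 + 12.2472 = 85.6972.
Because errors are independent across components, Cov(Tᵢ,Tⱼ) = Cov(Xᵢ,Xⱼ); the off-diagonal part of the true-score variance is the same as above.
True-score variance = [2.8²·0.73 + 8.1²·0.91] + 12.2472 = 65.4283 + 12.2472 = 77.6755.
Reliability = 77.6755 / 85.6972 = 0.9064.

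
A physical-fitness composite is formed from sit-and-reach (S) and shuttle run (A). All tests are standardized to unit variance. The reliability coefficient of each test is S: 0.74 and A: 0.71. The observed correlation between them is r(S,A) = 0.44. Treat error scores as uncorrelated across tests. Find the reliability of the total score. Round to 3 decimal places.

0.809

Var(S+A) = 2 + 2·[0.44] = 2 + 0.88 = 2.88.
Under uncorrelated errors the observed covariances equal the true-score covariances, so only the own-variance terms attenuate.
True-score variance = [0.74 + 0.71] + 0.88 = 1.45 + 0.88 = 2.33.
Reliability = 2.33 / 2.88 = 0.809.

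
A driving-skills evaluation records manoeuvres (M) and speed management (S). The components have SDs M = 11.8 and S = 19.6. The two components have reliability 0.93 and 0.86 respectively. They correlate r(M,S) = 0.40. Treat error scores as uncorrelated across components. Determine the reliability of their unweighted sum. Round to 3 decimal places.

0.910

Var(M+S) = 11.8² + 19.6² + 2·[11.8·19.6·0.40] = 523.4 + 185.024 = 708.424.
With uncorrelated errors the cross-covariances are all true-score covariance, so they carry over unchanged; only the diagonal terms shrink to ρᵢσᵢ².
True-score variance = [11.8²·0.93 + 19.6²·0.86] + 185.024 = 459.871 + 185.024 = 644.895.
Reliability = 644.895 / 708.424 = 0.910.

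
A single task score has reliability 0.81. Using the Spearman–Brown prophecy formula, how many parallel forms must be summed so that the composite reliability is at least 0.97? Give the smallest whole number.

k ≥ ρ*(1−ρ₁)/(ρ₁(1−ρ*)) = 0.97·0.19 / (0.81·0.03) = 7.584.
Smallest integer k = 8.

8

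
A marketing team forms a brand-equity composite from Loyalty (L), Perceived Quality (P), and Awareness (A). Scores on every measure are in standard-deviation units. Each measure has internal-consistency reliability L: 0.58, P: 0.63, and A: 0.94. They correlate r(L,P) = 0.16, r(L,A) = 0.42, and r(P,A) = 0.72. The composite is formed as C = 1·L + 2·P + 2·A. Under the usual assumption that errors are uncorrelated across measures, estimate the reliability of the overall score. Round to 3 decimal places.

0.875

Var(C) = 1 + 2² + 2² + 2·[2·0.16 + 2·0.42 + 4·0.72] = 9 + 8.08 = 17.08.
Because errors are independent across components, Cov(Tᵢ,Tⱼ) = Cov(Xᵢ,Xⱼ); the off-diagonal part of the true-score variance is the same as above.
True-score variance = [0.58 + 2²·0.63 + 2²·0.94] + 8.08 = 6.86 + 8.08 = 14.94.
Reliability = 14.94 / 17.08 = 0.875.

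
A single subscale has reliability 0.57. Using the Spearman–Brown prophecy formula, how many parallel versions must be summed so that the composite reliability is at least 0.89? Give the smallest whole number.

k ≥ ρ*(1−ρ₁)/(ρ₁(1−ρ*)) = 0.89·0.43 / (0.57·0.11) = 6.104.
Smallest integer k = 7.

7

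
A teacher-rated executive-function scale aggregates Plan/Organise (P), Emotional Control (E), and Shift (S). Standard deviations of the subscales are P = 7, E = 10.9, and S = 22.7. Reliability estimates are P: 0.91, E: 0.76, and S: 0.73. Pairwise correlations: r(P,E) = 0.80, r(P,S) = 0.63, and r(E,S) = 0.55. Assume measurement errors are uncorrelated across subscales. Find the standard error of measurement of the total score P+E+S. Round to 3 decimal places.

Var(total) = 683.1 + 594.467 = 1277.57.
True-score variance = 511.047 + 594.467 = 1105.51, so reliability = 0.8653.
Error variance = 1277.57 − 1105.51 = 172.053; SEM = √172.053 = 13.117.

13.117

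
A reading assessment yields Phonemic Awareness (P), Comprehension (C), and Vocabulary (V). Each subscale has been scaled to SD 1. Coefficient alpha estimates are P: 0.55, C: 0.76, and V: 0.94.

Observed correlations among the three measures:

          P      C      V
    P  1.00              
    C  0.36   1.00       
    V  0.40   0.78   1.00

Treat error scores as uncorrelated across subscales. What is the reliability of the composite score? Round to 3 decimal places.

Var(P+C+V) = 3 + 2·[0.36 + 0.40 + 0.78] = 3 + 3.08 = 6.08.
Because errors are independent across components, Cov(Tᵢ,Tⱼ) = Cov(Xᵢ,Xⱼ); the off-diagonal part of the true-score variance is the same as above.
True-score variance = [0.55 + 0.76 + 0.94] + 3.08 = 2.25 + 3.08 = 5.33.
Reliability = 5.33 / 6.08 = 0.877.

0.877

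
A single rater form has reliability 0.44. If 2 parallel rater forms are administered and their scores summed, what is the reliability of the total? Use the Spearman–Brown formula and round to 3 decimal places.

0.611

ρ_k = kρ / (1 + (k−1)ρ) = 2·0.44 / (1 + 1·0.44) = 0.880 / 1.440 = 0.611.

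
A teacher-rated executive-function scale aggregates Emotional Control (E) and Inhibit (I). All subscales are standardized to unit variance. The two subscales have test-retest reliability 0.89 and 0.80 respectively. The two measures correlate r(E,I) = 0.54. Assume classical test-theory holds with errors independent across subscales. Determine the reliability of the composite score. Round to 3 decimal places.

0.899

Var(E+I) = 2 + 2·[0.54] = 2 + 1.08 = 3.08.
With uncorrelated errors the cross-covariances are all true-score covariance, so they carry over unchanged; only the diagonal terms shrink to ρᵢσᵢ².
True-score variance = [0.89 + 0.80] + 1.08 = 1.69 + 1.08 = 2.77.
Reliability = 2.77 / 3.08 = 0.899.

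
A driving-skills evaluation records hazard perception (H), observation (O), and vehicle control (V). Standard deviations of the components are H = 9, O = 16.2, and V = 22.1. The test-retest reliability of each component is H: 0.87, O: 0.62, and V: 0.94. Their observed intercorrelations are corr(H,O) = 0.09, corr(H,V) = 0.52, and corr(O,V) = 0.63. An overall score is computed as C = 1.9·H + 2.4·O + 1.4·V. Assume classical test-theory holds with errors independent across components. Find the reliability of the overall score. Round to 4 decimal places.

Var(C) = 1.9²·9² + 2.4²·16.2² + 1.4²·22.1² + 2·[4.56·9·16.2·0.09 + 2.66·9·22.1·0.52 + 3.36·16.2·22.1·0.63] = 2761.35 + 2185.62 = 4946.97.
Under uncorrelated errors the observed covariances equal the true-score covariances, so only the own-variance terms attenuate.
True-score variance = [1.9²·9²·0.87 + 2.4²·16.2²·0.62 + 1.4²·22.1²·0.94] + 2185.62 = 2091.47 + 2185.62 = 4277.09.
Reliability = 4277.09 / 4946.97 = 0.8646.

0.8646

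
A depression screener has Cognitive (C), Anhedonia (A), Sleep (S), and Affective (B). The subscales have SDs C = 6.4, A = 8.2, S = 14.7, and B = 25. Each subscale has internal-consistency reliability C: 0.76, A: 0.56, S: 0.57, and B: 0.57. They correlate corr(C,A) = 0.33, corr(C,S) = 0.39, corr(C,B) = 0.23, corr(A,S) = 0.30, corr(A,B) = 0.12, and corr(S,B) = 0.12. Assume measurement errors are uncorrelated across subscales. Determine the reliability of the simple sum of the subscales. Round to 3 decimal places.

Var(C+A+S+B) = 6.4² + 8.2² + 14.7² + 25² + 2·[6.4·8.2·0.33 + 6.4·14.7·0.39 + 6.4·25·0.23 + 8.2·14.7·0.30 + 8.2·25·0.12 + 14.7·25·0.12] = 949.29 + 391.343 = 1340.63.
Because errors are independent across components, Cov(Tᵢ,Tⱼ) = Cov(Xᵢ,Xⱼ); the off-diagonal part of the true-score variance is the same as above.
True-score variance = [6.4²·0.76 + 8.2²·0.56 + 14.7²·0.57 + 25²·0.57] + 391.343 = 548.205 + 391.343 = 939.548.
Reliability = 939.548 / 1340.63 = 0.701.

0.701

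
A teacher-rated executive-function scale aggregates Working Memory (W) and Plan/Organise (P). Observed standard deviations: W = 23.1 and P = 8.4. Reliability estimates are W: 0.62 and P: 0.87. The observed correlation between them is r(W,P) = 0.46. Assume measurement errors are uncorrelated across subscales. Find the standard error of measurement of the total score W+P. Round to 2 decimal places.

Var(total) = 604.17 + 178.517 = 782.687.
True-score variance = 392.225 + 178.517 = 570.742, so reliability = 0.7292.
Error variance = 782.687 − 570.742 = 211.945; SEM = √211.945 = 14.56.

14.56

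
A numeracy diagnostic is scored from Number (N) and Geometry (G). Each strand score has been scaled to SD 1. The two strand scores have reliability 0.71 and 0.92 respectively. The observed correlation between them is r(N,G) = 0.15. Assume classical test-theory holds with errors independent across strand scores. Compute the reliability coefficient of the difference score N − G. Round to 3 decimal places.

Var(N−G) = 1 + 1 − 2·0.15 = 2 − 0.3 = 1.7.
Under uncorrelated errors the observed covariances equal the true-score covariances, so only the own-variance terms attenuate.
True-score variance = [0.71 + 0.92] − 0.3 = 1.63 − 0.3 = 1.33.
Reliability = 1.33 / 1.7 = 0.782.

0.782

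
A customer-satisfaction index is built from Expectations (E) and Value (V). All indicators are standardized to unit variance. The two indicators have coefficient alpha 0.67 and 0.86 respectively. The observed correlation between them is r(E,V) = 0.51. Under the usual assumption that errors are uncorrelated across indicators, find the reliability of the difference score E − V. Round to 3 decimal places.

0.520

Var(E−V) = 1 + 1 − 2·0.51 = 2 − 1.02 = 0.98.
Under uncorrelated errors the observed covariances equal the true-score covariances, so only the own-variance terms attenuate.
True-score variance = [0.67 + 0.86] − 1.02 = 1.53 − 1.02 = 0.51.
Reliability = 0.51 / 0.98 = 0.520.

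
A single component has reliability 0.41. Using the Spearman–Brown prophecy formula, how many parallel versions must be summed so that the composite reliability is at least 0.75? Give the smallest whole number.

5

k ≥ ρ*(1−ρ₁)/(ρ₁(1−ρ*)) = 0.75·0.59 / (0.41·0.25) = 4.317.
Smallest integer k = 5.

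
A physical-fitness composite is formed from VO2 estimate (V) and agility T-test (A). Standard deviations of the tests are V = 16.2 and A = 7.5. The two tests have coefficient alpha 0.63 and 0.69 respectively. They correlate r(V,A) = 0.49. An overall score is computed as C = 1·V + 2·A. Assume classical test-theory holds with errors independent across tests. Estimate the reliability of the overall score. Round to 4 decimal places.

0.7700

Var(C) = 16.2² + 2²·7.5² + 2·[2·16.2·7.5·0.49] = 487.44 + 238.14 = 725.58.
Because errors are independent across components, Cov(Tᵢ,Tⱼ) = Cov(Xᵢ,Xⱼ); the off-diagonal part of the true-score variance is the same as above.
True-score variance = [16.2²·0.63 + 2²·7.5²·0.69] + 238.14 = 320.587 + 238.14 = 558.727.
Reliability = 558.727 / 725.58 = 0.7700.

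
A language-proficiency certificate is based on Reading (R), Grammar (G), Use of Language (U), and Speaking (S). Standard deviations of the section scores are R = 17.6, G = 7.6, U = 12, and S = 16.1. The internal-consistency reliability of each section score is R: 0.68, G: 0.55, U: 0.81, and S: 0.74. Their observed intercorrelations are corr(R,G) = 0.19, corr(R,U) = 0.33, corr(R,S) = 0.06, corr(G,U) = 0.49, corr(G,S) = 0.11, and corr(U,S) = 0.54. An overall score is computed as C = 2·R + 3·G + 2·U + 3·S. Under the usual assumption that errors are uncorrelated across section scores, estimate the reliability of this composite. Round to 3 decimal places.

Var(C) = 2²·17.6² + 3²·7.6² + 2²·12² + 3²·16.1² + 2·[6·17.6·7.6·0.19 + 4·17.6·12·0.33 + 6·17.6·16.1·0.06 + 6·7.6·12·0.49 + 9·7.6·16.1·0.11 + 6·12·16.1·0.54] = 4667.77 + 3097.02 = 7764.79.
With uncorrelated errors the cross-covariances are all true-score covariance, so they carry over unchanged; only the diagonal terms shrink to ρᵢσᵢ².
True-score variance = [2²·17.6²·0.68 + 3²·7.6²·0.55 + 2²·12²·0.81 + 3²·16.1²·0.74] + 3097.02 = 3321.36 + 3097.02 = 6418.38.
Reliability = 6418.38 / 7764.79 = 0.827.

0.827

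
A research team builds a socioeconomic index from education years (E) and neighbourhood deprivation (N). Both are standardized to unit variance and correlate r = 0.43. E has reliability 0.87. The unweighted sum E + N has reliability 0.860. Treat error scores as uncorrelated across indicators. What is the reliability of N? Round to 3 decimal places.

0.730

Var(E+N) = 2 + 2·0.43 = 2.860.
True-score variance = ρ_E + ρ_N + 2·0.43, so 0.860 = (0.87 + ρ_N + 0.86) / 2.860.
ρ_N = 0.860·2.860 − 0.87 − 0.86 = 0.730.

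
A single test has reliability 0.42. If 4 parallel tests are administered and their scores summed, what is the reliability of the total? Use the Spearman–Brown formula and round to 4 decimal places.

0.7434

ρ_k = kρ / (1 + (k−1)ρ) = 4·0.42 / (1 + 3·0.42) = 1.680 / 2.260 = 0.7434.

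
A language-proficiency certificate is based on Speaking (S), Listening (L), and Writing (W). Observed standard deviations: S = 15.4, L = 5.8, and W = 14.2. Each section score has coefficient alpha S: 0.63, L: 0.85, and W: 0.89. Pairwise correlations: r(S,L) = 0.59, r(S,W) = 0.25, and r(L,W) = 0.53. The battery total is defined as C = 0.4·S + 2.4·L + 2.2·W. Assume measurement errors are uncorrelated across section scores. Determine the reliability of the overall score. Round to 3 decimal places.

0.919

Var(C) = 0.4²·15.4² + 2.4²·5.8² + 2.2²·14.2² + 2·[0.96·15.4·5.8·0.59 + 0.88·15.4·14.2·0.25 + 5.28·5.8·14.2·0.53] = 1207.65 + 658.353 = 1866.
With uncorrelated errors the cross-covariances are all true-score covariance, so they carry over unchanged; only the diagonal terms shrink to ρᵢσᵢ².
True-score variance = [0.4²·15.4²·0.63 + 2.4²·5.8²·0.85 + 2.2²·14.2²·0.89] + 658.353 = 1057.19 + 658.353 = 1715.54.
Reliability = 1715.54 / 1866 = 0.919.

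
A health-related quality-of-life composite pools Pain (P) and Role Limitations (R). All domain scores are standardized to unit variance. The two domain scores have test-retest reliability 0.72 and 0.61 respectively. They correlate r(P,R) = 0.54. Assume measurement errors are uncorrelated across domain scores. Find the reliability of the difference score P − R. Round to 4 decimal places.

Var(P−R) = 1 + 1 − 2·0.54 = 2 − 1.08 = 0.92.
With uncorrelated errors the cross-covariances are all true-score covariance, so they carry over unchanged; only the diagonal terms shrink to ρᵢσᵢ².
True-score variance = [0.72 + 0.61] − 1.08 = 1.33 − 1.08 = 0.25.
Reliability = 0.25 / 0.92 = 0.2717.

0.2717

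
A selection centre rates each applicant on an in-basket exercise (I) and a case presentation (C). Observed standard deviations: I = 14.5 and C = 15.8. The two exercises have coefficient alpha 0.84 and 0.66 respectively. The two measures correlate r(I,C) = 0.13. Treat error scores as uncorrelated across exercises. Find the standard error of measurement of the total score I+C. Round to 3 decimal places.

10.887

Var(total) = 459.89 + 59.566 = 519.456.
True-score variance = 341.372 + 59.566 = 400.938, so reliability = 0.7718.
Error variance = 519.456 − 400.938 = 118.518; SEM = √118.518 = 10.887.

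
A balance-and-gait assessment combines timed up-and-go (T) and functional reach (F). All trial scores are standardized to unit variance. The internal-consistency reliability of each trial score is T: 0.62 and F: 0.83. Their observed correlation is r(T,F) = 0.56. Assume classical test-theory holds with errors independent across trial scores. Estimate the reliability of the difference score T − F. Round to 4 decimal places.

0.3750

Var(T−F) = 1 + 1 − 2·0.56 = 2 − 1.12 = 0.88.
With uncorrelated errors the cross-covariances are all true-score covariance, so they carry over unchanged; only the diagonal terms shrink to ρᵢσᵢ².
True-score variance = [0.62 + 0.83] − 1.12 = 1.45 − 1.12 = 0.33.
Reliability = 0.33 / 0.88 = 0.3750.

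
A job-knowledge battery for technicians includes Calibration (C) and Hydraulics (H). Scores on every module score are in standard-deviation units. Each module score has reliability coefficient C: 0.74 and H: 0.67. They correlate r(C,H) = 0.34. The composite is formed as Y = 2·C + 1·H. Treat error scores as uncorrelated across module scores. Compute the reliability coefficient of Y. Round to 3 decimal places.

Var(Y) = 2² + 1 + 2·[2·0.34] = 5 + 1.36 = 6.36.
With uncorrelated errors the cross-covariances are all true-score covariance, so they carry over unchanged; only the diagonal terms shrink to ρᵢσᵢ².
True-score variance = [2²·0.74 + 0.67] + 1.36 = 3.63 + 1.36 = 4.99.
Reliability = 4.99 / 6.36 = 0.785.

0.785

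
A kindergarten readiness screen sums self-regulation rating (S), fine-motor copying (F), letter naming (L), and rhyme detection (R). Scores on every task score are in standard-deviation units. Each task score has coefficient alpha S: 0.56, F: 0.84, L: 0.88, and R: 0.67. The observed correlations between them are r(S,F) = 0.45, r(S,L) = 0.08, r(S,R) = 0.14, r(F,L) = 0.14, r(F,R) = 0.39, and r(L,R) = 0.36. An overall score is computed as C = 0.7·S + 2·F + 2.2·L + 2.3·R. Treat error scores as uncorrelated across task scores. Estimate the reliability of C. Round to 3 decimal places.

0.873

Var(C) = 0.7² + 2² + 2.2² + 2.3² + 2·[1.4·0.45 + 1.54·0.08 + 1.61·0.14 + 4.4·0.14 + 4.6·0.39 + 5.06·0.36] = 14.62 + 10.4204 = 25.0404.
Because errors are independent across components, Cov(Tᵢ,Tⱼ) = Cov(Xᵢ,Xⱼ); the off-diagonal part of the true-score variance is the same as above.
True-score variance = [0.7²·0.56 + 2²·0.84 + 2.2²·0.88 + 2.3²·0.67] + 10.4204 = 11.4379 + 10.4204 = 21.8583.
Reliability = 21.8583 / 25.0404 = 0.873.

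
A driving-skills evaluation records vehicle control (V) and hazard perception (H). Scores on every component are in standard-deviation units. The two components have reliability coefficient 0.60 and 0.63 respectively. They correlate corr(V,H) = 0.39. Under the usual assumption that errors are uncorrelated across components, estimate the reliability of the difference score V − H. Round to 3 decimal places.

Var(V−H) = 1 + 1 − 2·0.39 = 2 − 0.78 = 1.22.
With uncorrelated errors the cross-covariances are all true-score covariance, so they carry over unchanged; only the diagonal terms shrink to ρᵢσᵢ².
True-score variance = [0.60 + 0.63] − 0.78 = 1.23 − 0.78 = 0.45.
Reliability = 0.45 / 1.22 = 0.369.

0.369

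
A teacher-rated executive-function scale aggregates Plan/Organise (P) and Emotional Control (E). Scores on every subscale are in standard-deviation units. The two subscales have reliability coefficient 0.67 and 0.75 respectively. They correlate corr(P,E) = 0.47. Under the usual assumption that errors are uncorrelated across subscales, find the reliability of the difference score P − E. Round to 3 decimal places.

Var(P−E) = 1 + 1 − 2·0.47 = 2 − 0.94 = 1.06.
Because errors are independent across components, Cov(Tᵢ,Tⱼ) = Cov(Xᵢ,Xⱼ); the off-diagonal part of the true-score variance is the same as above.
True-score variance = [0.67 + 0.75] − 0.94 = 1.42 − 0.94 = 0.48.
Reliability = 0.48 / 1.06 = 0.453.

0.453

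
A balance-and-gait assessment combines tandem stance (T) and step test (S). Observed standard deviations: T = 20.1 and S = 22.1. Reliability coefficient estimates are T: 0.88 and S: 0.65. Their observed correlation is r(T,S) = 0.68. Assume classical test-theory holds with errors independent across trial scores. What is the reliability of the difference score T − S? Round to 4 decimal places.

Var(T−S) = 20.1² + 22.1² − 2·20.1·22.1·0.68 = 892.42 − 604.126 = 288.294.
With uncorrelated errors the cross-covariances are all true-score covariance, so they carry over unchanged; only the diagonal terms shrink to ρᵢσᵢ².
True-score variance = [20.1²·0.88 + 22.1²·0.65] − 604.126 = 672.995 − 604.126 = 68.8697.
Reliability = 68.8697 / 288.294 = 0.2389.

0.2389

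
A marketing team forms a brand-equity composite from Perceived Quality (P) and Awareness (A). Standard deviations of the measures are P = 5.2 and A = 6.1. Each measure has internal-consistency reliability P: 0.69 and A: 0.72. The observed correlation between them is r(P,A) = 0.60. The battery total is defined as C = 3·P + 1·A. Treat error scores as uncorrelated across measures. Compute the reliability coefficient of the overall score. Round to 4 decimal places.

Var(C) = 3²·5.2² + 6.1² + 2·[3·5.2·6.1·0.60] = 280.57 + 114.192 = 394.762.
Under uncorrelated errors the observed covariances equal the true-score covariances, so only the own-variance terms attenuate.
True-score variance = [3²·5.2²·0.69 + 6.1²·0.72] + 114.192 = 194.71 + 114.192 = 308.902.
Reliability = 308.902 / 394.762 = 0.7825.

0.7825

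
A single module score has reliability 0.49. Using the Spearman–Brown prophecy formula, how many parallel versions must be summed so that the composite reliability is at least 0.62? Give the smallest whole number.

2

k ≥ ρ*(1−ρ₁)/(ρ₁(1−ρ*)) = 0.62·0.51 / (0.49·0.38) = 1.698.
Smallest integer k = 2.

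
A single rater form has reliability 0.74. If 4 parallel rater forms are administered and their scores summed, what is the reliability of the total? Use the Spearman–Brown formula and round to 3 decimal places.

ρ_k = kρ / (1 + (k−1)ρ) = 4·0.74 / (1 + 3·0.74) = 2.960 / 3.220 = 0.919.

0.919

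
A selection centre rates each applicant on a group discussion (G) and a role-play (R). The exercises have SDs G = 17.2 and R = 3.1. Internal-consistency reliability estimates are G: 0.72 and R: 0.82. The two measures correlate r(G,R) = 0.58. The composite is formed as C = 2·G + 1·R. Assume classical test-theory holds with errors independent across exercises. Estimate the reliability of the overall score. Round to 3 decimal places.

0.747

Var(C) = 2²·17.2² + 3.1² + 2·[2·17.2·3.1·0.58] = 1192.97 + 123.702 = 1316.67.
Under uncorrelated errors the observed covariances equal the true-score covariances, so only the own-variance terms attenuate.
True-score variance = [2²·17.2²·0.72 + 3.1²·0.82] + 123.702 = 859.899 + 123.702 = 983.602.
Reliability = 983.602 / 1316.67 = 0.747.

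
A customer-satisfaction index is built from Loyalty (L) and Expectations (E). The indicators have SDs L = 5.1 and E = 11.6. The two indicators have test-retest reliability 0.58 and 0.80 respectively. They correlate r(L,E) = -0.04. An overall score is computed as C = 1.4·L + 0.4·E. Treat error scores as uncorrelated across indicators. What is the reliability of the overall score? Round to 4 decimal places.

Var(C) = 1.4²·5.1² + 0.4²·11.6² + 2·[0.56·5.1·11.6·(-0.04)] = 72.5092 − 2.65037 = 69.8588.
With uncorrelated errors the cross-covariances are all true-score covariance, so they carry over unchanged; only the diagonal terms shrink to ρᵢσᵢ².
True-score variance = [1.4²·5.1²·0.58 + 0.4²·11.6²·0.80] − 2.65037 = 46.7918 − 2.65037 = 44.1415.
Reliability = 44.1415 / 69.8588 = 0.6319.

0.6319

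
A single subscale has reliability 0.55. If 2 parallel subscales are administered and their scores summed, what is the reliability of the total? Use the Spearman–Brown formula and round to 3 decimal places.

ρ_k = kρ / (1 + (k−1)ρ) = 2·0.55 / (1 + 1·0.55) = 1.100 / 1.550 = 0.710.

0.710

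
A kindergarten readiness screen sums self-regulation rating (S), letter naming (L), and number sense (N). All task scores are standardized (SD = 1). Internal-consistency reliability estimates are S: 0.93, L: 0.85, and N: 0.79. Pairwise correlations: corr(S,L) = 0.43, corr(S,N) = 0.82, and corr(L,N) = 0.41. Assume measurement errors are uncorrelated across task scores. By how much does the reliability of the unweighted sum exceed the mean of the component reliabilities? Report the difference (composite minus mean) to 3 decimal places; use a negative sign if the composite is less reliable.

0.075

Var(sum) = 3 + 3.32 = 6.32; true-score variance = 2.57 + 3.32 = 5.89; composite reliability = 0.9320.
Mean component reliability = 0.8567.
Difference = 0.9320 − 0.8567 = 0.075.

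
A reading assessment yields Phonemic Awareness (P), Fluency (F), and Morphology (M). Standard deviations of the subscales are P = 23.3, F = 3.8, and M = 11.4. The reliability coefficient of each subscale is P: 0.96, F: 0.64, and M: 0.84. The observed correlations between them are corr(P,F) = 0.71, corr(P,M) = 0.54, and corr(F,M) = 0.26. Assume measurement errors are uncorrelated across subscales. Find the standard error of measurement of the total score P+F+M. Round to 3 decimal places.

6.907

Var(total) = 687.29 + 435.123 = 1122.41.
True-score variance = 639.582 + 435.123 = 1074.71, so reliability = 0.9575.
Error variance = 1122.41 − 1074.71 = 47.7076; SEM = √47.7076 = 6.907.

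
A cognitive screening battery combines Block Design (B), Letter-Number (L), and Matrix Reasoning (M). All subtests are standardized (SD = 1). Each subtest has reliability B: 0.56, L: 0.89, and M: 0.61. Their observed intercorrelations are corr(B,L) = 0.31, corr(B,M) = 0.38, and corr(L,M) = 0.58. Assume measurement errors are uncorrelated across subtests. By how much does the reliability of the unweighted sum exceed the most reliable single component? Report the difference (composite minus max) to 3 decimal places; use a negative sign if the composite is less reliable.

Var(sum) = 3 + 2.54 = 5.54; true-score variance = 2.06 + 2.54 = 4.6; composite reliability = 0.8303.
Max component reliability = 0.8900.
Difference = 0.8303 − 0.8900 = -0.060.

-0.060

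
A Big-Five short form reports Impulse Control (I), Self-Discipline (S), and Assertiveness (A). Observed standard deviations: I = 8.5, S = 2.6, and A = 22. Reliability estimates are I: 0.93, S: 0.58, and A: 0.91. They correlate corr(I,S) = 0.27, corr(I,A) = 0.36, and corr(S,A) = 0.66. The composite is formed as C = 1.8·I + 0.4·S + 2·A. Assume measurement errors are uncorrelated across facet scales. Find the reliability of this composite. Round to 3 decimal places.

Var(C) = 1.8²·8.5² + 0.4²·2.6² + 2²·22² + 2·[0.72·8.5·2.6·0.27 + 3.6·8.5·22·0.36 + 0.8·2.6·22·0.66] = 2171.17 + 553.7 = 2724.87.
Because errors are independent across components, Cov(Tᵢ,Tⱼ) = Cov(Xᵢ,Xⱼ); the off-diagonal part of the true-score variance is the same as above.
True-score variance = [1.8²·8.5²·0.93 + 0.4²·2.6²·0.58 + 2²·22²·0.91] + 553.7 = 1980.09 + 553.7 = 2533.79.
Reliability = 2533.79 / 2724.87 = 0.930.

0.930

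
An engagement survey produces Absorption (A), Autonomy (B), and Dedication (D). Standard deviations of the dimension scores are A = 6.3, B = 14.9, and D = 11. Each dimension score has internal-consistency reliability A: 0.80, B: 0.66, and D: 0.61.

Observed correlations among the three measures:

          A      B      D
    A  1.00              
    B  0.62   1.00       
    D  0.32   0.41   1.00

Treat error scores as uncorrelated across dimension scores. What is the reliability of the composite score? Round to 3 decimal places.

Var(A+B+D) = 6.3² + 14.9² + 11² + 2·[6.3·14.9·0.62 + 6.3·11·0.32 + 14.9·11·0.41] = 382.7 + 295.149 = 677.849.
Under uncorrelated errors the observed covariances equal the true-score covariances, so only the own-variance terms attenuate.
True-score variance = [6.3²·0.80 + 14.9²·0.66 + 11²·0.61] + 295.149 = 252.089 + 295.149 = 547.237.
Reliability = 547.237 / 677.849 = 0.807.

0.807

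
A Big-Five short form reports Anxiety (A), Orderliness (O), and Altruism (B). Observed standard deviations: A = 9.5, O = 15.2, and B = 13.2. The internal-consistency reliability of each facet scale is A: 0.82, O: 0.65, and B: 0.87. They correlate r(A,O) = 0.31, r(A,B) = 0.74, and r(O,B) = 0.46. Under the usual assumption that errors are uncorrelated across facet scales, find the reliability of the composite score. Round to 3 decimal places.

Var(A+O+B) = 9.5² + 15.2² + 13.2² + 2·[9.5·15.2·0.31 + 9.5·13.2·0.74 + 15.2·13.2·0.46] = 495.53 + 459.709 = 955.239.
With uncorrelated errors the cross-covariances are all true-score covariance, so they carry over unchanged; only the diagonal terms shrink to ρᵢσᵢ².
True-score variance = [9.5²·0.82 + 15.2²·0.65 + 13.2²·0.87] + 459.709 = 375.77 + 459.709 = 835.479.
Reliability = 835.479 / 955.239 = 0.875.

0.875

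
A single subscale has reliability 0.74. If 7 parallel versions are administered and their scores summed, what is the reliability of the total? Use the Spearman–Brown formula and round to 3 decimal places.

ρ_k = kρ / (1 + (k−1)ρ) = 7·0.74 / (1 + 6·0.74) = 5.180 / 5.440 = 0.952.

0.952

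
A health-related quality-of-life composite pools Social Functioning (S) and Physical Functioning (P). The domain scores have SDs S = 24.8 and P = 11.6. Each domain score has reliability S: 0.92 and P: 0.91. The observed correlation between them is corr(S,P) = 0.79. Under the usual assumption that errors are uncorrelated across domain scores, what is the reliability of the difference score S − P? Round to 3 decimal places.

Var(S−P) = 24.8² + 11.6² − 2·24.8·11.6·0.79 = 749.6 − 454.534 = 295.066.
Under uncorrelated errors the observed covariances equal the true-score covariances, so only the own-variance terms attenuate.
True-score variance = [24.8²·0.92 + 11.6²·0.91] − 454.534 = 688.286 − 454.534 = 233.752.
Reliability = 233.752 / 295.066 = 0.792.

0.792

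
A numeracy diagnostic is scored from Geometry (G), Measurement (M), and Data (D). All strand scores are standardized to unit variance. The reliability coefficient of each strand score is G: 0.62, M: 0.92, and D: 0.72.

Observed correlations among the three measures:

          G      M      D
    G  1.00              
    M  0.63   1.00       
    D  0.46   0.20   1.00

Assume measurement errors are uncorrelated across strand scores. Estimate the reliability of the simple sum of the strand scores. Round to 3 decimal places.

0.867

Var(G+M+D) = 3 + 2·[0.63 + 0.46 + 0.20] = 3 + 2.58 = 5.58.
Because errors are independent across components, Cov(Tᵢ,Tⱼ) = Cov(Xᵢ,Xⱼ); the off-diagonal part of the true-score variance is the same as above.
True-score variance = [0.62 + 0.92 + 0.72] + 2.58 = 2.26 + 2.58 = 4.84.
Reliability = 4.84 / 5.58 = 0.867.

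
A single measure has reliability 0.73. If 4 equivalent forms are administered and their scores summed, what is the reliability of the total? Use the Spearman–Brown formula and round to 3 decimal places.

ρ_k = kρ / (1 + (k−1)ρ) = 4·0.73 / (1 + 3·0.73) = 2.920 / 3.190 = 0.915.

0.915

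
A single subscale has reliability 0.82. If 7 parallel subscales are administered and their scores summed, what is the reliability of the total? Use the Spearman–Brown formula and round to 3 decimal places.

0.970

ρ_k = kρ / (1 + (k−1)ρ) = 7·0.82 / (1 + 6·0.82) = 5.740 / 5.920 = 0.970.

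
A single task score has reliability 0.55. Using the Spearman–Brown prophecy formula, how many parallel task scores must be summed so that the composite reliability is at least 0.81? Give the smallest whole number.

k ≥ ρ*(1−ρ₁)/(ρ₁(1−ρ*)) = 0.81·0.45 / (0.55·0.19) = 3.488.
Smallest integer k = 4.

4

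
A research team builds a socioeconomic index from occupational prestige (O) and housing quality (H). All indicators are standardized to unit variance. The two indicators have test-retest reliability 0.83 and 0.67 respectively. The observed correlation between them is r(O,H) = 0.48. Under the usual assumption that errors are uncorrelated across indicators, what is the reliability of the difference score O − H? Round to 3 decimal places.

0.519

Var(O−H) = 1 + 1 − 2·0.48 = 2 − 0.96 = 1.04.
With uncorrelated errors the cross-covariances are all true-score covariance, so they carry over unchanged; only the diagonal terms shrink to ρᵢσᵢ².
True-score variance = [0.83 + 0.67] − 0.96 = 1.5 − 0.96 = 0.54.
Reliability = 0.54 / 1.04 = 0.519.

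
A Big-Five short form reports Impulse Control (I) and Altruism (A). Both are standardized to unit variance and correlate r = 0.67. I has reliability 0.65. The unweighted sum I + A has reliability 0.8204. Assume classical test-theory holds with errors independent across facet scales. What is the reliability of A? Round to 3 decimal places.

Var(I+A) = 2 + 2·0.67 = 3.340.
True-score variance = ρ_I + ρ_A + 2·0.67, so 0.8204 = (0.65 + ρ_A + 1.34) / 3.340.
ρ_A = 0.8204·3.340 − 0.65 − 1.34 = 0.750.

0.750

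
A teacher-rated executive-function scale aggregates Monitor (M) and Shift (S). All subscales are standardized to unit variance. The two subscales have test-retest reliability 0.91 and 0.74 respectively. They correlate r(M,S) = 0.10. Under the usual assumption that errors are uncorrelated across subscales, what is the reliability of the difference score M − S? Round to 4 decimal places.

Var(M−S) = 1 + 1 − 2·0.10 = 2 − 0.2 = 1.8.
Because errors are independent across components, Cov(Tᵢ,Tⱼ) = Cov(Xᵢ,Xⱼ); the off-diagonal part of the true-score variance is the same as above.
True-score variance = [0.91 + 0.74] − 0.2 = 1.65 − 0.2 = 1.45.
Reliability = 1.45 / 1.8 = 0.8056.

0.8056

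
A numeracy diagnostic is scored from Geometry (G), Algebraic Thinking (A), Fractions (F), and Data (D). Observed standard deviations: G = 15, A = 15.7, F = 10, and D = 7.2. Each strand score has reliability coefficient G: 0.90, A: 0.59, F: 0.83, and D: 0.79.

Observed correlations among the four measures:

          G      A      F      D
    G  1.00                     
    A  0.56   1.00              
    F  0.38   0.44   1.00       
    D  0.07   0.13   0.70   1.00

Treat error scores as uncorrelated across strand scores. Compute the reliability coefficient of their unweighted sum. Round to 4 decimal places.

Var(G+A+F+D) = 15² + 15.7² + 10² + 7.2² + 2·[15·15.7·0.56 + 15·10·0.38 + 15·7.2·0.07 + 15.7·10·0.44 + 15.7·7.2·0.13 + 10·7.2·0.70] = 623.33 + 661.23 = 1284.56.
With uncorrelated errors the cross-covariances are all true-score covariance, so they carry over unchanged; only the diagonal terms shrink to ρᵢσᵢ².
True-score variance = [15²·0.90 + 15.7²·0.59 + 10²·0.83 + 7.2²·0.79] + 661.23 = 471.883 + 661.23 = 1133.11.
Reliability = 1133.11 / 1284.56 = 0.8821.

0.8821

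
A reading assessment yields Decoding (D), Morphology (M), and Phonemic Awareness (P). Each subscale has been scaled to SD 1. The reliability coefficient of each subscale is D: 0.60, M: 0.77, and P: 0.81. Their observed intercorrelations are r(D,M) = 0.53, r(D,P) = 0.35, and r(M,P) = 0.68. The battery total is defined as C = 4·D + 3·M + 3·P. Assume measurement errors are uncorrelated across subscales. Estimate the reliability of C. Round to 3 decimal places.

0.849

Var(C) = 4² + 3² + 3² + 2·[12·0.53 + 12·0.35 + 9·0.68] = 34 + 33.36 = 67.36.
With uncorrelated errors the cross-covariances are all true-score covariance, so they carry over unchanged; only the diagonal terms shrink to ρᵢσᵢ².
True-score variance = [4²·0.60 + 3²·0.77 + 3²·0.81] + 33.36 = 23.82 + 33.36 = 57.18.
Reliability = 57.18 / 67.36 = 0.849.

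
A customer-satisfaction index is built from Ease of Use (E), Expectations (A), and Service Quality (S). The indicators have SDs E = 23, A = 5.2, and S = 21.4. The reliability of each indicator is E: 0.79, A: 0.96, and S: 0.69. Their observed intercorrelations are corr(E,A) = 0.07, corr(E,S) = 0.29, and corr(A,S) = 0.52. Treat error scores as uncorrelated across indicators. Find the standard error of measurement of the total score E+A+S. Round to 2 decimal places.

Var(total) = 1014 + 417.951 = 1431.95.
True-score variance = 759.861 + 417.951 = 1177.81, so reliability = 0.8225.
Error variance = 1431.95 − 1177.81 = 254.139; SEM = √254.139 = 15.94.

15.94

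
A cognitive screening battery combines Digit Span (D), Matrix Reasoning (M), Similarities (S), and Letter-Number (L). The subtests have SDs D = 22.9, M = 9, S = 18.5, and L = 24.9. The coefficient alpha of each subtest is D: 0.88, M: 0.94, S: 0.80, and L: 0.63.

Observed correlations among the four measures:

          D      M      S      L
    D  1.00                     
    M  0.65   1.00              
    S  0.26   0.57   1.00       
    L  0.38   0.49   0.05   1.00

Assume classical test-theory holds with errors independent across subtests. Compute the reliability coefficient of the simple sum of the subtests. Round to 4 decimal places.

0.8758

Var(D+M+S+L) = 22.9² + 9² + 18.5² + 24.9² + 2·[22.9·9·0.65 + 22.9·18.5·0.26 + 22.9·24.9·0.38 + 9·18.5·0.57 + 9·24.9·0.49 + 18.5·24.9·0.05] = 1567.67 + 1377.08 = 2944.75.
With uncorrelated errors the cross-covariances are all true-score covariance, so they carry over unchanged; only the diagonal terms shrink to ρᵢσᵢ².
True-score variance = [22.9²·0.88 + 9²·0.94 + 18.5²·0.80 + 24.9²·0.63] + 1377.08 = 1202.03 + 1377.08 = 2579.11.
Reliability = 2579.11 / 2944.75 = 0.8758.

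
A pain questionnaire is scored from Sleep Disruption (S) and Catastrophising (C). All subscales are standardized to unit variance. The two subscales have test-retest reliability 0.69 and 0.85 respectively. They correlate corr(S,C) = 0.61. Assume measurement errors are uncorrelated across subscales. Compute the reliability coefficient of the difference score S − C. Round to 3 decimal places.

0.410

Var(S−C) = 1 + 1 − 2·0.61 = 2 − 1.22 = 0.78.
With uncorrelated errors the cross-covariances are all true-score covariance, so they carry over unchanged; only the diagonal terms shrink to ρᵢσᵢ².
True-score variance = [0.69 + 0.85] − 1.22 = 1.54 − 1.22 = 0.32.
Reliability = 0.32 / 0.78 = 0.410.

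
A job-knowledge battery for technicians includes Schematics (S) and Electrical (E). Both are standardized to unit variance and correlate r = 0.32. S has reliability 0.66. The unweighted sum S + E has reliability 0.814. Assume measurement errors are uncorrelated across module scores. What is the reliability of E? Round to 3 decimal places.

0.849

Var(S+E) = 2 + 2·0.32 = 2.640.
True-score variance = ρ_S + ρ_E + 2·0.32, so 0.814 = (0.66 + ρ_E + 0.64) / 2.640.
ρ_E = 0.814·2.640 − 0.66 − 0.64 = 0.849.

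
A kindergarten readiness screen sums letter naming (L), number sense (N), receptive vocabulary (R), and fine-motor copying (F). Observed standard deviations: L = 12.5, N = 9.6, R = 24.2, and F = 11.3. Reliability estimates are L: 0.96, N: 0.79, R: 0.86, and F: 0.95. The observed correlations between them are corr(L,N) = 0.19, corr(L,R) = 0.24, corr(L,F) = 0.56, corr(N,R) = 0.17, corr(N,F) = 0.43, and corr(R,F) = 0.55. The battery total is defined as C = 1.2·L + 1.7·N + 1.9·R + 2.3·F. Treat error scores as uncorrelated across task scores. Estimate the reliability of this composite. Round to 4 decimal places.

0.9350

Var(C) = 1.2²·12.5² + 1.7²·9.6² + 1.9²·24.2² + 2.3²·11.3² + 2·[2.04·12.5·9.6·0.19 + 2.28·12.5·24.2·0.24 + 2.76·12.5·11.3·0.56 + 3.23·9.6·24.2·0.17 + 3.91·9.6·11.3·0.43 + 4.37·24.2·11.3·0.55] = 3280.98 + 2795.14 = 6076.13.
With uncorrelated errors the cross-covariances are all true-score covariance, so they carry over unchanged; only the diagonal terms shrink to ρᵢσᵢ².
True-score variance = [1.2²·12.5²·0.96 + 1.7²·9.6²·0.79 + 1.9²·24.2²·0.86 + 2.3²·11.3²·0.95] + 2795.14 = 2886.29 + 2795.14 = 5681.44.
Reliability = 5681.44 / 6076.13 = 0.9350.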